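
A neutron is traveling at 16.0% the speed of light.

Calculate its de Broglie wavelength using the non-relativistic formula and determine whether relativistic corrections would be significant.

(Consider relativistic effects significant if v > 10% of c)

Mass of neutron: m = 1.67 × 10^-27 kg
Yes, relativistic corrections are needed.

Using the non-relativistic de Broglie formula λ = h/(mv):

v = 16.0% × c = 4.797 × 10^7 m/s

λ = h/(mv)
λ = (6.626 × 10^-34 J·s) / (1.67 × 10^-27 kg × 4.797 × 10^7 m/s)
λ = 8.27 × 10^-15 m

Since v = 16.0% of c > 10% of c, relativistic corrections ARE significant and the actual wavelength would differ from this non-relativistic estimate.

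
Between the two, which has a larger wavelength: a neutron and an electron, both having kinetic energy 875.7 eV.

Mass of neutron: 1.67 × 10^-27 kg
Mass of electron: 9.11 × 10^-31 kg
The electron has the longer wavelength.

Using λ = h/√(2mKE):

For neutron: λ₁ = h/√(2m₁KE) = 9.68 × 10^-13 m
For electron: λ₂ = h/√(2m₂KE) = 4.14 × 10^-11 m

Since λ ∝ 1/√m at constant kinetic energy, the lighter particle has the longer wavelength.

The electron has the longer de Broglie wavelength.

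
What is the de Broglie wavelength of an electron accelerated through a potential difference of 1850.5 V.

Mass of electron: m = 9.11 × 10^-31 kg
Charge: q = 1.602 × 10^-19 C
2.85 × 10^-11 m

When a particle is accelerated through voltage V, it gains kinetic energy KE = qV.

The de Broglie wavelength is then λ = h/√(2mqV):

λ = h/√(2mqV)
λ = (6.626 × 10^-34 J·s) / √(2 × 9.11 × 10^-31 kg × 1.602 × 10^-19 C × 1850.5 V)
λ = 2.85 × 10^-11 m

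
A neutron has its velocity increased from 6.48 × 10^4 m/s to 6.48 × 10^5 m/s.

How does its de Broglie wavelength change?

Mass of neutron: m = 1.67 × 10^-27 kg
The wavelength decreases by a factor of 10.

Using λ = h/(mv):

Initial wavelength: λ₁ = h/(mv₁) = 6.12 × 10^-12 m
Final wavelength: λ₂ = h/(mv₂) = 6.12 × 10^-13 m

Since λ ∝ 1/v, when velocity increases by a factor of 10, the wavelength decreases by a factor of 10.

λ₂/λ₁ = v₁/v₂ = 1/10

The wavelength decreases by a factor of 10.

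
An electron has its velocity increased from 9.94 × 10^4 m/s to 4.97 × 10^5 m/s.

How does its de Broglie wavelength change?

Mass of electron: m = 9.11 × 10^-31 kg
The wavelength decreases by a factor of 5.

Using λ = h/(mv):

Initial wavelength: λ₁ = h/(mv₁) = 7.32 × 10^-9 m
Final wavelength: λ₂ = h/(mv₂) = 1.46 × 10^-9 m

Since λ ∝ 1/v, when velocity increases by a factor of 5, the wavelength decreases by a factor of 5.

λ₂/λ₁ = v₁/v₂ = 1/5

The wavelength decreases by a factor of 5.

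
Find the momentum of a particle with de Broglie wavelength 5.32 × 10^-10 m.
1.25 × 10^-24 kg·m/s

From the de Broglie relation λ = h/p, we solve for p:

p = h/λ
p = (6.626 × 10^-34 J·s) / (5.32 × 10^-10 m)
p = 1.25 × 10^-24 kg·m/s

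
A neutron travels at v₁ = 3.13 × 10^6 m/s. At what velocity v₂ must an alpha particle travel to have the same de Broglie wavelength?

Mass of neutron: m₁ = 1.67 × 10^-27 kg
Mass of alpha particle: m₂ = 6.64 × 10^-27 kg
v₂ = 7.87 × 10^5 m/s

For equal de Broglie wavelengths: λ₁ = λ₂

h/(m₁v₁) = h/(m₂v₂)
m₁v₁ = m₂v₂
v₂ = v₁ · (m₁/m₂)

v₂ = 3.13 × 10^6 m/s × (1.67 × 10^-27 kg / 6.64 × 10^-27 kg)
v₂ = 7.87 × 10^5 m/s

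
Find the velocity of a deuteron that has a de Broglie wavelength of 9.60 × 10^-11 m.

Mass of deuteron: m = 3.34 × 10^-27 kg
2.07 × 10^3 m/s

From the de Broglie relation λ = h/(mv), we solve for v:

v = h/(mλ)
v = (6.626 × 10^-34 J·s) / (3.34 × 10^-27 kg × 9.60 × 10^-11 m)
v = 2.07 × 10^3 m/s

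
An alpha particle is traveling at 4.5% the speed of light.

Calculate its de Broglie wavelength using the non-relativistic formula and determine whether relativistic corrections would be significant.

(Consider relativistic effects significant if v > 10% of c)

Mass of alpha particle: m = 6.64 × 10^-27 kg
No, relativistic corrections are not needed.

Using the non-relativistic de Broglie formula λ = h/(mv):

v = 4.5% × c = 1.349 × 10^7 m/s

λ = h/(mv)
λ = (6.626 × 10^-34 J·s) / (6.64 × 10^-27 kg × 1.349 × 10^7 m/s)
λ = 7.40 × 10^-15 m

Since v = 4.5% of c < 10% of c, relativistic corrections are NOT significant and this non-relativistic result is a good approximation.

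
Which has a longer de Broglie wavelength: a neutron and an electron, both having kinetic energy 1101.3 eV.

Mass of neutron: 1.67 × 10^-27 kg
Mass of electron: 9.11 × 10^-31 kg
The electron has the longer wavelength.

Using λ = h/√(2mKE):

For neutron: λ₁ = h/√(2m₁KE) = 8.63 × 10^-13 m
For electron: λ₂ = h/√(2m₂KE) = 3.70 × 10^-11 m

Since λ ∝ 1/√m at constant kinetic energy, the lighter particle has the longer wavelength.

The electron has the longer de Broglie wavelength.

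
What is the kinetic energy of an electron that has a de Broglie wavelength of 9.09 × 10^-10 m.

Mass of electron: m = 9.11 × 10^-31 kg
2.92 × 10^-19 J (or 1.82 eV)

From λ = h/√(2mKE), we solve for KE:

λ² = h²/(2mKE)
KE = h²/(2mλ²)
KE = (6.626 × 10^-34 J·s)² / (2 × 9.11 × 10^-31 kg × (9.09 × 10^-10 m)²)
KE = 2.92 × 10^-19 J
KE = 1.82 eV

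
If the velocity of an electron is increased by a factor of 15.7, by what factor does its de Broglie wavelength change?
The wavelength decreases by a factor of 15.7.

From λ = h/(mv), the wavelength is inversely proportional to velocity:

λ ∝ 1/v

If v → 15.7v, then λ → λ/15.7

When velocity is increased by a factor of 15.7, the wavelength decreases by a factor of 15.7.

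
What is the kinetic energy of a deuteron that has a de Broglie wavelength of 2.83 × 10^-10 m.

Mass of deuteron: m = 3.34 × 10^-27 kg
8.21 × 10^-22 J (or 5.12 × 10^-3 eV)

From λ = h/√(2mKE), we solve for KE:

λ² = h²/(2mKE)
KE = h²/(2mλ²)
KE = (6.626 × 10^-34 J·s)² / (2 × 3.34 × 10^-27 kg × (2.83 × 10^-10 m)²)
KE = 8.21 × 10^-22 J
KE = 5.12 × 10^-3 eV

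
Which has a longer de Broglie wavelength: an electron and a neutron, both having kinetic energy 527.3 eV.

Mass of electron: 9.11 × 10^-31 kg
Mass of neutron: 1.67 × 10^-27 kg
The electron has the longer wavelength.

Using λ = h/√(2mKE):

For electron: λ₁ = h/√(2m₁KE) = 5.34 × 10^-11 m
For neutron: λ₂ = h/√(2m₂KE) = 1.25 × 10^-12 m

Since λ ∝ 1/√m at constant kinetic energy, the lighter particle has the longer wavelength.

The electron has the longer de Broglie wavelength.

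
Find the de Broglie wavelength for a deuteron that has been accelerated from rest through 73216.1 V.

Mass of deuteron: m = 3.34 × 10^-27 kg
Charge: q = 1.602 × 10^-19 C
7.49 × 10^-14 m

When a particle is accelerated through voltage V, it gains kinetic energy KE = qV.

The de Broglie wavelength is then λ = h/√(2mqV):

λ = h/√(2mqV)
λ = (6.626 × 10^-34 J·s) / √(2 × 3.34 × 10^-27 kg × 1.602 × 10^-19 C × 73216.1 V)
λ = 7.49 × 10^-14 m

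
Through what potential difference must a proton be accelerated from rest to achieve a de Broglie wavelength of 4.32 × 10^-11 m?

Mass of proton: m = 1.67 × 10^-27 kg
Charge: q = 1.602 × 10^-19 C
4.40 × 10^-1 V

From λ = h/√(2mqV), we solve for V:

λ² = h²/(2mqV)
V = h²/(2mqλ²)
V = (6.626 × 10^-34 J·s)² / (2 × 1.67 × 10^-27 kg × 1.602 × 10^-19 C × (4.32 × 10^-11 m)²)
V = 4.40 × 10^-1 V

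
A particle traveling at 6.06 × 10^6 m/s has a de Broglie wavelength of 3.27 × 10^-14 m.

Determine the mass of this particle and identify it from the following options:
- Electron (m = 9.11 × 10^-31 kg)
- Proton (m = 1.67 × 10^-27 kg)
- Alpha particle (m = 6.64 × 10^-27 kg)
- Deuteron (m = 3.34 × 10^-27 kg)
The particle is a deuteron.

From λ = h/(mv), solve for mass:

m = h/(λv)
m = (6.626 × 10^-34 J·s) / (3.27 × 10^-14 m × 6.06 × 10^6 m/s)
m = 3.34 × 10^-27 kg

Comparing with the listed masses, this is closest to a deuteron.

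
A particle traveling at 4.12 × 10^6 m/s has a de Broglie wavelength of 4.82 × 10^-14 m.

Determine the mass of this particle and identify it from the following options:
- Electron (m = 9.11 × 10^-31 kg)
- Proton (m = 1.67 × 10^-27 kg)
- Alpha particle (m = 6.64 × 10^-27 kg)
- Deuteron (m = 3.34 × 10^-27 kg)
The particle is a deuteron.

From λ = h/(mv), solve for mass:

m = h/(λv)
m = (6.626 × 10^-34 J·s) / (4.82 × 10^-14 m × 4.12 × 10^6 m/s)
m = 3.34 × 10^-27 kg

Comparing with the listed masses, this is closest to a deuteron.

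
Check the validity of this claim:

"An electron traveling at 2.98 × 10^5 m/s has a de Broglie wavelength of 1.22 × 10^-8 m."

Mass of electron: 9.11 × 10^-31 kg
False

The claim is incorrect.

Using λ = h/(mv):
λ = (6.626 × 10^-34 J·s) / (9.11 × 10^-31 kg × 2.98 × 10^5 m/s)
λ = 2.44 × 10^-9 m

The actual wavelength differs from the claimed 1.22 × 10^-8 m.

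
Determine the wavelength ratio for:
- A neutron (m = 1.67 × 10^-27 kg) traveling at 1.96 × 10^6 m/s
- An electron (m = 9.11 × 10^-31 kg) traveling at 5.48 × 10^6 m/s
λ₁/λ₂ = 1.53 × 10^-3

Using λ = h/(mv):

λ₁ = h/(m₁v₁) = 2.02 × 10^-13 m
λ₂ = h/(m₂v₂) = 1.33 × 10^-10 m

Ratio λ₁/λ₂ = (m₂v₂)/(m₁v₁)
         = (9.11 × 10^-31 kg × 5.48 × 10^6 m/s) / (1.67 × 10^-27 kg × 1.96 × 10^6 m/s)
         = 1.53 × 10^-3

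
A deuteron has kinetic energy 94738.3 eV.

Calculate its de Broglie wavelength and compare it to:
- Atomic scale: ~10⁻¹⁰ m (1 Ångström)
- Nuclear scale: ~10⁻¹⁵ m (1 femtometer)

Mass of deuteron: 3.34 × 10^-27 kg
λ = 6.58 × 10^-14 m, which is between nuclear and atomic scales.

Using λ = h/√(2mKE):

KE = 94738.3 eV = 1.518 × 10^-14 J

λ = h/√(2mKE)
λ = (6.626 × 10^-34 J·s) / √(2 × 3.34 × 10^-27 kg × 1.518 × 10^-14 J)
λ = 6.58 × 10^-14 m

Comparison:
- Atomic scale (10⁻¹⁰ m): λ is 0.00066× this size
- Nuclear scale (10⁻¹⁵ m): λ is 66× this size

The wavelength is between nuclear and atomic scales.

This wavelength is appropriate for probing atomic structure but too large for nuclear physics experiments.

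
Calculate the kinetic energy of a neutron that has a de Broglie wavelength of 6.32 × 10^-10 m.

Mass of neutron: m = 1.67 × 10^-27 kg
3.29 × 10^-22 J (or 2.05 × 10^-3 eV)

From λ = h/√(2mKE), we solve for KE:

λ² = h²/(2mKE)
KE = h²/(2mλ²)
KE = (6.626 × 10^-34 J·s)² / (2 × 1.67 × 10^-27 kg × (6.32 × 10^-10 m)²)
KE = 3.29 × 10^-22 J
KE = 2.05 × 10^-3 eV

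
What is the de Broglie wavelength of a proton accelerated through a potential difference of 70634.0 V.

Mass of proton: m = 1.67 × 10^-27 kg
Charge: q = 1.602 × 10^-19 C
1.08 × 10^-13 m

When a particle is accelerated through voltage V, it gains kinetic energy KE = qV.

The de Broglie wavelength is then λ = h/√(2mqV):

λ = h/√(2mqV)
λ = (6.626 × 10^-34 J·s) / √(2 × 1.67 × 10^-27 kg × 1.602 × 10^-19 C × 70634.0 V)
λ = 1.08 × 10^-13 m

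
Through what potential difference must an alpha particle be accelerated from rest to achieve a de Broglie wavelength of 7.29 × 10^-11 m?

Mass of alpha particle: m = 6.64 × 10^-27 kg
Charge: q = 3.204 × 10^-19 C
1.94 × 10^-2 V

From λ = h/√(2mqV), we solve for V:

λ² = h²/(2mqV)
V = h²/(2mqλ²)
V = (6.626 × 10^-34 J·s)² / (2 × 6.64 × 10^-27 kg × 3.204 × 10^-19 C × (7.29 × 10^-11 m)²)
V = 1.94 × 10^-2 V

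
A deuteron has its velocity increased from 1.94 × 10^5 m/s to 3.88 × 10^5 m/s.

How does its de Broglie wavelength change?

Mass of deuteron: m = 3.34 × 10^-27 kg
The wavelength decreases by a factor of 2.

Using λ = h/(mv):

Initial wavelength: λ₁ = h/(mv₁) = 1.02 × 10^-12 m
Final wavelength: λ₂ = h/(mv₂) = 5.11 × 10^-13 m

Since λ ∝ 1/v, when velocity increases by a factor of 2, the wavelength decreases by a factor of 2.

λ₂/λ₁ = v₁/v₂ = 1/2

The wavelength decreases by a factor of 2.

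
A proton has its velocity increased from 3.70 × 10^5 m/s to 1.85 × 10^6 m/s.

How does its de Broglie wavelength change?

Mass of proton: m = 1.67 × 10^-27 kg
The wavelength decreases by a factor of 5.

Using λ = h/(mv):

Initial wavelength: λ₁ = h/(mv₁) = 1.07 × 10^-12 m
Final wavelength: λ₂ = h/(mv₂) = 2.14 × 10^-13 m

Since λ ∝ 1/v, when velocity increases by a factor of 5, the wavelength decreases by a factor of 5.

λ₂/λ₁ = v₁/v₂ = 1/5

The wavelength decreases by a factor of 5.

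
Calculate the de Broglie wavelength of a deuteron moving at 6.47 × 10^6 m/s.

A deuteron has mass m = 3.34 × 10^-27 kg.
3.07 × 10^-14 m

Using the de Broglie relation λ = h/(mv):

λ = h/(mv)
λ = (6.626 × 10^-34 J·s) / (3.34 × 10^-27 kg × 6.47 × 10^6 m/s)
λ = 3.07 × 10^-14 m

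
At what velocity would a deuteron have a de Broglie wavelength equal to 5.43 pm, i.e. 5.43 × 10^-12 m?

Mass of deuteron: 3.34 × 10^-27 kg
3.65 × 10^4 m/s

From λ = h/(mv), solve for v:

v = h/(mλ)
v = (6.626 × 10^-34 J·s) / (3.34 × 10^-27 kg × 5.43 × 10^-12 m)
v = 3.65 × 10^4 m/s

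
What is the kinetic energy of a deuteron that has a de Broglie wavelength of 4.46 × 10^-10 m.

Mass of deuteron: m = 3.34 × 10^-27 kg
3.30 × 10^-22 J (or 2.06 × 10^-3 eV)

From λ = h/√(2mKE), we solve for KE:

λ² = h²/(2mKE)
KE = h²/(2mλ²)
KE = (6.626 × 10^-34 J·s)² / (2 × 3.34 × 10^-27 kg × (4.46 × 10^-10 m)²)
KE = 3.30 × 10^-22 J
KE = 2.06 × 10^-3 eV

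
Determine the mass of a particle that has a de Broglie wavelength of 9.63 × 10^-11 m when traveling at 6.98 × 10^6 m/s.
9.86 × 10^-31 kg

From the de Broglie relation λ = h/(mv), we solve for m:

m = h/(λv)
m = (6.626 × 10^-34 J·s) / (9.63 × 10^-11 m × 6.98 × 10^6 m/s)
m = 9.86 × 10^-31 kg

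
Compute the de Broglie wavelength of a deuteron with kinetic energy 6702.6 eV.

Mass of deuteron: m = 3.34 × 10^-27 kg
2.47 × 10^-13 m

Using λ = h/√(2mKE):

First convert KE to Joules: KE = 6702.6 eV = 1.074 × 10^-15 J

λ = h/√(2mKE)
λ = (6.626 × 10^-34 J·s) / √(2 × 3.34 × 10^-27 kg × 1.074 × 10^-15 J)
λ = 2.47 × 10^-13 m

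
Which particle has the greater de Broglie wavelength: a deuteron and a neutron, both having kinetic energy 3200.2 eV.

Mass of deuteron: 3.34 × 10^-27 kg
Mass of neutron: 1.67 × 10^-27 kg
The neutron has the longer wavelength.

Using λ = h/√(2mKE):

For deuteron: λ₁ = h/√(2m₁KE) = 3.58 × 10^-13 m
For neutron: λ₂ = h/√(2m₂KE) = 5.06 × 10^-13 m

Since λ ∝ 1/√m at constant kinetic energy, the lighter particle has the longer wavelength.

The neutron has the longer de Broglie wavelength.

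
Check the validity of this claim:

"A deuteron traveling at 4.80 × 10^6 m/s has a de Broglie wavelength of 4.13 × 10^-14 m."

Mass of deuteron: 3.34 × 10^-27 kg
True

The claim is correct.

Using λ = h/(mv):
λ = (6.626 × 10^-34 J·s) / (3.34 × 10^-27 kg × 4.80 × 10^6 m/s)
λ = 4.13 × 10^-14 m

This matches the claimed value.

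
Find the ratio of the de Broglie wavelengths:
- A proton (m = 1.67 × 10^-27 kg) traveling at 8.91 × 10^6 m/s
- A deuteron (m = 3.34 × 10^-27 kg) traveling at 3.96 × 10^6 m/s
λ₁/λ₂ = 0.889

Using λ = h/(mv):

λ₁ = h/(m₁v₁) = 4.45 × 10^-14 m
λ₂ = h/(m₂v₂) = 5.01 × 10^-14 m

Ratio λ₁/λ₂ = (m₂v₂)/(m₁v₁)
         = (3.34 × 10^-27 kg × 3.96 × 10^6 m/s) / (1.67 × 10^-27 kg × 8.91 × 10^6 m/s)
         = 0.889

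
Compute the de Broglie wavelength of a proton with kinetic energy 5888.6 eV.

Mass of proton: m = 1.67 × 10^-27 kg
3.73 × 10^-13 m

Using λ = h/√(2mKE):

First convert KE to Joules: KE = 5888.6 eV = 9.435 × 10^-16 J

λ = h/√(2mKE)
λ = (6.626 × 10^-34 J·s) / √(2 × 1.67 × 10^-27 kg × 9.435 × 10^-16 J)
λ = 3.73 × 10^-13 m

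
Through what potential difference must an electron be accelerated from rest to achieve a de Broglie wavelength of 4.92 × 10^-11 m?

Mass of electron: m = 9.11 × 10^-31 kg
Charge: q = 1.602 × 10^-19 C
621 V

From λ = h/√(2mqV), we solve for V:

λ² = h²/(2mqV)
V = h²/(2mqλ²)
V = (6.626 × 10^-34 J·s)² / (2 × 9.11 × 10^-31 kg × 1.602 × 10^-19 C × (4.92 × 10^-11 m)²)
V = 621 V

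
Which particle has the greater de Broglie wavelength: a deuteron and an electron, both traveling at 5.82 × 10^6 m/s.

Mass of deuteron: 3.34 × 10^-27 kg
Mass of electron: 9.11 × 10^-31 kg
The electron has the longer wavelength.

Using λ = h/(mv), since both particles have the same velocity, the wavelength depends only on mass.

For deuteron: λ₁ = h/(m₁v) = 3.41 × 10^-14 m
For electron: λ₂ = h/(m₂v) = 1.25 × 10^-10 m

Since λ ∝ 1/m at constant velocity, the lighter particle has the longer wavelength.

The electron has the longer de Broglie wavelength.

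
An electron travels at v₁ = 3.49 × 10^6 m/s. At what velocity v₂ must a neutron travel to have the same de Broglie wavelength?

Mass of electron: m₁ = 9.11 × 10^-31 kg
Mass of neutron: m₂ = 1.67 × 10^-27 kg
v₂ = 1.90 × 10^3 m/s

For equal de Broglie wavelengths: λ₁ = λ₂

h/(m₁v₁) = h/(m₂v₂)
m₁v₁ = m₂v₂
v₂ = v₁ · (m₁/m₂)

v₂ = 3.49 × 10^6 m/s × (9.11 × 10^-31 kg / 1.67 × 10^-27 kg)
v₂ = 1.90 × 10^3 m/s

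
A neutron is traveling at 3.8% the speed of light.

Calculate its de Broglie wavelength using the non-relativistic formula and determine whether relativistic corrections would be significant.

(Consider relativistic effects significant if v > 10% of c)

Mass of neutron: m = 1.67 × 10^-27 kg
No, relativistic corrections are not needed.

Using the non-relativistic de Broglie formula λ = h/(mv):

v = 3.8% × c = 1.139 × 10^7 m/s

λ = h/(mv)
λ = (6.626 × 10^-34 J·s) / (1.67 × 10^-27 kg × 1.139 × 10^7 m/s)
λ = 3.48 × 10^-14 m

Since v = 3.8% of c < 10% of c, relativistic corrections are NOT significant and this non-relativistic result is a good approximation.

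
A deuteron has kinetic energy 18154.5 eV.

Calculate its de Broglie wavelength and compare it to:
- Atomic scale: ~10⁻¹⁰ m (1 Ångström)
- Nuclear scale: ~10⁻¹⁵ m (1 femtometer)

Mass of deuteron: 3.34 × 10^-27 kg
λ = 1.50 × 10^-13 m, which is between nuclear and atomic scales.

Using λ = h/√(2mKE):

KE = 18154.5 eV = 2.909 × 10^-15 J

λ = h/√(2mKE)
λ = (6.626 × 10^-34 J·s) / √(2 × 3.34 × 10^-27 kg × 2.909 × 10^-15 J)
λ = 1.50 × 10^-13 m

Comparison:
- Atomic scale (10⁻¹⁰ m): λ is 0.0015× this size
- Nuclear scale (10⁻¹⁵ m): λ is 1.5e+02× this size

The wavelength is between nuclear and atomic scales.

This wavelength is appropriate for probing atomic structure but too large for nuclear physics experiments.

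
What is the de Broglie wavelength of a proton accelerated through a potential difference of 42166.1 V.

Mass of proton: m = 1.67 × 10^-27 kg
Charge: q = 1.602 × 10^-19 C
1.39 × 10^-13 m

When a particle is accelerated through voltage V, it gains kinetic energy KE = qV.

The de Broglie wavelength is then λ = h/√(2mqV):

λ = h/√(2mqV)
λ = (6.626 × 10^-34 J·s) / √(2 × 1.67 × 10^-27 kg × 1.602 × 10^-19 C × 42166.1 V)
λ = 1.39 × 10^-13 m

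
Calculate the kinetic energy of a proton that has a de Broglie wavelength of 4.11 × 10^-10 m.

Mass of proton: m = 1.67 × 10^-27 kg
7.78 × 10^-22 J (or 4.86 × 10^-3 eV)

From λ = h/√(2mKE), we solve for KE:

λ² = h²/(2mKE)
KE = h²/(2mλ²)
KE = (6.626 × 10^-34 J·s)² / (2 × 1.67 × 10^-27 kg × (4.11 × 10^-10 m)²)
KE = 7.78 × 10^-22 J
KE = 4.86 × 10^-3 eV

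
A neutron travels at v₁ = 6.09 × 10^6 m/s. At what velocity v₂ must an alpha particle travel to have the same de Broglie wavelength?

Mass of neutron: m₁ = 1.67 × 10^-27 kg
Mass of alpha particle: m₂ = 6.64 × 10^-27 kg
v₂ = 1.53 × 10^6 m/s

For equal de Broglie wavelengths: λ₁ = λ₂

h/(m₁v₁) = h/(m₂v₂)
m₁v₁ = m₂v₂
v₂ = v₁ · (m₁/m₂)

v₂ = 6.09 × 10^6 m/s × (1.67 × 10^-27 kg / 6.64 × 10^-27 kg)
v₂ = 1.53 × 10^6 m/s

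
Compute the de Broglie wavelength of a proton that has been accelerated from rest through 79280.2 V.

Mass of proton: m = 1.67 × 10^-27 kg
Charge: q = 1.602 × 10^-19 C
1.02 × 10^-13 m

When a particle is accelerated through voltage V, it gains kinetic energy KE = qV.

The de Broglie wavelength is then λ = h/√(2mqV):

λ = h/√(2mqV)
λ = (6.626 × 10^-34 J·s) / √(2 × 1.67 × 10^-27 kg × 1.602 × 10^-19 C × 79280.2 V)
λ = 1.02 × 10^-13 m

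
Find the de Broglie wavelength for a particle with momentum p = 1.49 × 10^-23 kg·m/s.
4.45 × 10^-11 m

Using the de Broglie relation λ = h/p:

λ = h/p
λ = (6.626 × 10^-34 J·s) / (1.49 × 10^-23 kg·m/s)
λ = 4.45 × 10^-11 m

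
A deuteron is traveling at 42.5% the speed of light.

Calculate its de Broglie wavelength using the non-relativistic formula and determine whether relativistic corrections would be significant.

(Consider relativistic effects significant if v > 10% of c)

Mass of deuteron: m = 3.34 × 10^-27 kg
Yes, relativistic corrections are needed.

Using the non-relativistic de Broglie formula λ = h/(mv):

v = 42.5% × c = 1.274 × 10^8 m/s

λ = h/(mv)
λ = (6.626 × 10^-34 J·s) / (3.34 × 10^-27 kg × 1.274 × 10^8 m/s)
λ = 1.56 × 10^-15 m

Since v = 42.5% of c > 10% of c, relativistic corrections ARE significant and the actual wavelength would differ from this non-relativistic estimate.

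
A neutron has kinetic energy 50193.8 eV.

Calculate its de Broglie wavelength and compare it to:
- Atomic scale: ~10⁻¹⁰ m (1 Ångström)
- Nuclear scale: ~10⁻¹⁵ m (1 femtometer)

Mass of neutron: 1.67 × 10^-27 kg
λ = 1.28 × 10^-13 m, which is between nuclear and atomic scales.

Using λ = h/√(2mKE):

KE = 50193.8 eV = 8.042 × 10^-15 J

λ = h/√(2mKE)
λ = (6.626 × 10^-34 J·s) / √(2 × 1.67 × 10^-27 kg × 8.042 × 10^-15 J)
λ = 1.28 × 10^-13 m

Comparison:
- Atomic scale (10⁻¹⁰ m): λ is 0.0013× this size
- Nuclear scale (10⁻¹⁵ m): λ is 1.3e+02× this size

The wavelength is between nuclear and atomic scales.

This wavelength is appropriate for probing atomic structure but too large for nuclear physics experiments.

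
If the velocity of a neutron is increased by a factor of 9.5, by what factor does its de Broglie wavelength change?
The wavelength decreases by a factor of 9.5.

From λ = h/(mv), the wavelength is inversely proportional to velocity:

λ ∝ 1/v

If v → 9.5v, then λ → λ/9.5

When velocity is increased by a factor of 9.5, the wavelength decreases by a factor of 9.5.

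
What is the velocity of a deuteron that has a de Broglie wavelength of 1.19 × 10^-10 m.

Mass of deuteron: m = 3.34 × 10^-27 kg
1.67 × 10^3 m/s

From the de Broglie relation λ = h/(mv), we solve for v:

v = h/(mλ)
v = (6.626 × 10^-34 J·s) / (3.34 × 10^-27 kg × 1.19 × 10^-10 m)
v = 1.67 × 10^3 m/s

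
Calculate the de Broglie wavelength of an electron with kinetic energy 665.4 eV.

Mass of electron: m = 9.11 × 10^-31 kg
4.75 × 10^-11 m

Using λ = h/√(2mKE):

First convert KE to Joules: KE = 665.4 eV = 1.066 × 10^-16 J

λ = h/√(2mKE)
λ = (6.626 × 10^-34 J·s) / √(2 × 9.11 × 10^-31 kg × 1.066 × 10^-16 J)
λ = 4.75 × 10^-11 m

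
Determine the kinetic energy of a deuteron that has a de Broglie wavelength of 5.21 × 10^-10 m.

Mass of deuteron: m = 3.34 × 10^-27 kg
2.42 × 10^-22 J (or 1.51 × 10^-3 eV)

From λ = h/√(2mKE), we solve for KE:

λ² = h²/(2mKE)
KE = h²/(2mλ²)
KE = (6.626 × 10^-34 J·s)² / (2 × 3.34 × 10^-27 kg × (5.21 × 10^-10 m)²)
KE = 2.42 × 10^-22 J
KE = 1.51 × 10^-3 eV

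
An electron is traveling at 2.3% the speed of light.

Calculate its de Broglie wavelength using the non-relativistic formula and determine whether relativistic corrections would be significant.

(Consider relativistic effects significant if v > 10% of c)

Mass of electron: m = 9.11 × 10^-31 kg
No, relativistic corrections are not needed.

Using the non-relativistic de Broglie formula λ = h/(mv):

v = 2.3% × c = 6.895 × 10^6 m/s

λ = h/(mv)
λ = (6.626 × 10^-34 J·s) / (9.11 × 10^-31 kg × 6.895 × 10^6 m/s)
λ = 1.05 × 10^-10 m

Since v = 2.3% of c < 10% of c, relativistic corrections are NOT significant and this non-relativistic result is a good approximation.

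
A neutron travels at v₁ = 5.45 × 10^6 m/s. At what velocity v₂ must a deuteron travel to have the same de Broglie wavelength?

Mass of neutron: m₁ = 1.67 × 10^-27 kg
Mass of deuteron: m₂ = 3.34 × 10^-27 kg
v₂ = 2.72 × 10^6 m/s

For equal de Broglie wavelengths: λ₁ = λ₂

h/(m₁v₁) = h/(m₂v₂)
m₁v₁ = m₂v₂
v₂ = v₁ · (m₁/m₂)

v₂ = 5.45 × 10^6 m/s × (1.67 × 10^-27 kg / 3.34 × 10^-27 kg)
v₂ = 2.72 × 10^6 m/s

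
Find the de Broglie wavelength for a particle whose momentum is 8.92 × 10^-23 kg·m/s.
7.43 × 10^-12 m

Using the de Broglie relation λ = h/p:

λ = h/p
λ = (6.626 × 10^-34 J·s) / (8.92 × 10^-23 kg·m/s)
λ = 7.43 × 10^-12 m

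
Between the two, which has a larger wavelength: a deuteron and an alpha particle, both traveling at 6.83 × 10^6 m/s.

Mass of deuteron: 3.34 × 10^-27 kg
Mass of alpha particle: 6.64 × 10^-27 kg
The deuteron has the longer wavelength.

Using λ = h/(mv), since both particles have the same velocity, the wavelength depends only on mass.

For deuteron: λ₁ = h/(m₁v) = 2.90 × 10^-14 m
For alpha particle: λ₂ = h/(m₂v) = 1.46 × 10^-14 m

Since λ ∝ 1/m at constant velocity, the lighter particle has the longer wavelength.

The deuteron has the longer de Broglie wavelength.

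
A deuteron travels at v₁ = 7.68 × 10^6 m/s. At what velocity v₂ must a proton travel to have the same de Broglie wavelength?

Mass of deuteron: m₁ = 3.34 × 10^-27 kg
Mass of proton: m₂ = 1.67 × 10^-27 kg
v₂ = 1.54 × 10^7 m/s

For equal de Broglie wavelengths: λ₁ = λ₂

h/(m₁v₁) = h/(m₂v₂)
m₁v₁ = m₂v₂
v₂ = v₁ · (m₁/m₂)

v₂ = 7.68 × 10^6 m/s × (3.34 × 10^-27 kg / 1.67 × 10^-27 kg)
v₂ = 1.54 × 10^7 m/s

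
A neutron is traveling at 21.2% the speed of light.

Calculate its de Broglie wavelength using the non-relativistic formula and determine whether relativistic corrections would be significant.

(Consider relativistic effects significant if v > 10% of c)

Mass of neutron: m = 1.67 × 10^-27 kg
Yes, relativistic corrections are needed.

Using the non-relativistic de Broglie formula λ = h/(mv):

v = 21.2% × c = 6.356 × 10^7 m/s

λ = h/(mv)
λ = (6.626 × 10^-34 J·s) / (1.67 × 10^-27 kg × 6.356 × 10^7 m/s)
λ = 6.24 × 10^-15 m

Since v = 21.2% of c > 10% of c, relativistic corrections ARE significant and the actual wavelength would differ from this non-relativistic estimate.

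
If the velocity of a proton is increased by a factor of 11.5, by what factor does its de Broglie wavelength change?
The wavelength decreases by a factor of 11.5.

From λ = h/(mv), the wavelength is inversely proportional to velocity:

λ ∝ 1/v

If v → 11.5v, then λ → λ/11.5

When velocity is increased by a factor of 11.5, the wavelength decreases by a factor of 11.5.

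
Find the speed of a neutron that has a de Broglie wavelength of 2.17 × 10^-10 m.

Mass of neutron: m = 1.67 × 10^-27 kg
1.83 × 10^3 m/s

From the de Broglie relation λ = h/(mv), we solve for v:

v = h/(mλ)
v = (6.626 × 10^-34 J·s) / (1.67 × 10^-27 kg × 2.17 × 10^-10 m)
v = 1.83 × 10^3 m/s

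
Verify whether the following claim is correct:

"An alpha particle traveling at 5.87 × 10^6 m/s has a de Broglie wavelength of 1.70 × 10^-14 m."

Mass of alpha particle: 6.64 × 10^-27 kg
True

The claim is correct.

Using λ = h/(mv):
λ = (6.626 × 10^-34 J·s) / (6.64 × 10^-27 kg × 5.87 × 10^6 m/s)
λ = 1.70 × 10^-14 m

This matches the claimed value.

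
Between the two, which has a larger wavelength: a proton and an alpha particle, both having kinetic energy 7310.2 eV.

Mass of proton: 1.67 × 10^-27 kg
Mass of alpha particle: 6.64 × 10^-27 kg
The proton has the longer wavelength.

Using λ = h/√(2mKE):

For proton: λ₁ = h/√(2m₁KE) = 3.35 × 10^-13 m
For alpha particle: λ₂ = h/√(2m₂KE) = 1.68 × 10^-13 m

Since λ ∝ 1/√m at constant kinetic energy, the lighter particle has the longer wavelength.

The proton has the longer de Broglie wavelength.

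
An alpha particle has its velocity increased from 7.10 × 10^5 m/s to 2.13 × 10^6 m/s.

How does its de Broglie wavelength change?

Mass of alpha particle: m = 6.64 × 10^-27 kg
The wavelength decreases by a factor of 3.

Using λ = h/(mv):

Initial wavelength: λ₁ = h/(mv₁) = 1.41 × 10^-13 m
Final wavelength: λ₂ = h/(mv₂) = 4.68 × 10^-14 m

Since λ ∝ 1/v, when velocity increases by a factor of 3, the wavelength decreases by a factor of 3.

λ₂/λ₁ = v₁/v₂ = 1/3

The wavelength decreases by a factor of 3.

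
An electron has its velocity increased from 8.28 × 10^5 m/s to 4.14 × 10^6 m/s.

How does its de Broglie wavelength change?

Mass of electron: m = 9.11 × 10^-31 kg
The wavelength decreases by a factor of 5.

Using λ = h/(mv):

Initial wavelength: λ₁ = h/(mv₁) = 8.78 × 10^-10 m
Final wavelength: λ₂ = h/(mv₂) = 1.76 × 10^-10 m

Since λ ∝ 1/v, when velocity increases by a factor of 5, the wavelength decreases by a factor of 5.

λ₂/λ₁ = v₁/v₂ = 1/5

The wavelength decreases by a factor of 5.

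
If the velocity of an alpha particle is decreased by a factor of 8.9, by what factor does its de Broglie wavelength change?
The wavelength increases by a factor of 8.9.

From λ = h/(mv), the wavelength is inversely proportional to velocity:

λ ∝ 1/v

If v → v/8.9, then λ → 8.9λ

When velocity is decreased by a factor of 8.9, the wavelength increases by a factor of 8.9.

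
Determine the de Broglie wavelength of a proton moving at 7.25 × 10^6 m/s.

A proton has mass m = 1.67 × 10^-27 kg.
5.47 × 10^-14 m

Using the de Broglie relation λ = h/(mv):

λ = h/(mv)
λ = (6.626 × 10^-34 J·s) / (1.67 × 10^-27 kg × 7.25 × 10^6 m/s)
λ = 5.47 × 10^-14 m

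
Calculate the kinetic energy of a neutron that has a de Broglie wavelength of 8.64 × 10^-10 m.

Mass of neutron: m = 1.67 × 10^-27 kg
1.76 × 10^-22 J (or 1.10 × 10^-3 eV)

From λ = h/√(2mKE), we solve for KE:

λ² = h²/(2mKE)
KE = h²/(2mλ²)
KE = (6.626 × 10^-34 J·s)² / (2 × 1.67 × 10^-27 kg × (8.64 × 10^-10 m)²)
KE = 1.76 × 10^-22 J
KE = 1.10 × 10^-3 eV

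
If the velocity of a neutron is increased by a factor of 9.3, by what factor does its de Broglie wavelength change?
The wavelength decreases by a factor of 9.3.

From λ = h/(mv), the wavelength is inversely proportional to velocity:

λ ∝ 1/v

If v → 9.3v, then λ → λ/9.3

When velocity is increased by a factor of 9.3, the wavelength decreases by a factor of 9.3.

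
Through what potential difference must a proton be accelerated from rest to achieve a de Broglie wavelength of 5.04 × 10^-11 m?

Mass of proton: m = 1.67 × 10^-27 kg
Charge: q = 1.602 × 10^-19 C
3.23 × 10^-1 V

From λ = h/√(2mqV), we solve for V:

λ² = h²/(2mqV)
V = h²/(2mqλ²)
V = (6.626 × 10^-34 J·s)² / (2 × 1.67 × 10^-27 kg × 1.602 × 10^-19 C × (5.04 × 10^-11 m)²)
V = 3.23 × 10^-1 V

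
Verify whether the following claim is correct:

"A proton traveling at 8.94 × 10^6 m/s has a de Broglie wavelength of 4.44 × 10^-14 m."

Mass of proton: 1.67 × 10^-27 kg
True

The claim is correct.

Using λ = h/(mv):
λ = (6.626 × 10^-34 J·s) / (1.67 × 10^-27 kg × 8.94 × 10^6 m/s)
λ = 4.44 × 10^-14 m

This matches the claimed value.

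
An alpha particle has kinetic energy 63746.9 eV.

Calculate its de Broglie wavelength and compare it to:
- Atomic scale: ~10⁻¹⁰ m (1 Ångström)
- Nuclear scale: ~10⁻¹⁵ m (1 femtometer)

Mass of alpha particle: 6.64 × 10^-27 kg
λ = 5.69 × 10^-14 m, which is between nuclear and atomic scales.

Using λ = h/√(2mKE):

KE = 63746.9 eV = 1.021 × 10^-14 J

λ = h/√(2mKE)
λ = (6.626 × 10^-34 J·s) / √(2 × 6.64 × 10^-27 kg × 1.021 × 10^-14 J)
λ = 5.69 × 10^-14 m

Comparison:
- Atomic scale (10⁻¹⁰ m): λ is 0.00057× this size
- Nuclear scale (10⁻¹⁵ m): λ is 57× this size

The wavelength is between nuclear and atomic scales.

This wavelength is appropriate for probing atomic structure but too large for nuclear physics experiments.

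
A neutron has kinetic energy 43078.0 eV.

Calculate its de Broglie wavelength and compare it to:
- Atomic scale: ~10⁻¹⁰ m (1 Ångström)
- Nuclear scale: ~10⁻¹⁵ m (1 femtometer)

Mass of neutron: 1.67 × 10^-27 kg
λ = 1.38 × 10^-13 m, which is between nuclear and atomic scales.

Using λ = h/√(2mKE):

KE = 43078.0 eV = 6.902 × 10^-15 J

λ = h/√(2mKE)
λ = (6.626 × 10^-34 J·s) / √(2 × 1.67 × 10^-27 kg × 6.902 × 10^-15 J)
λ = 1.38 × 10^-13 m

Comparison:
- Atomic scale (10⁻¹⁰ m): λ is 0.0014× this size
- Nuclear scale (10⁻¹⁵ m): λ is 1.4e+02× this size

The wavelength is between nuclear and atomic scales.

This wavelength is appropriate for probing atomic structure but too large for nuclear physics experiments.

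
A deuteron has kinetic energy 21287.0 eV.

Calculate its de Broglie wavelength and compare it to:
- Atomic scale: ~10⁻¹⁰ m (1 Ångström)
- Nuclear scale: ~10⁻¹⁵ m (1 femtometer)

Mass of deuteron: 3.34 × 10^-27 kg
λ = 1.39 × 10^-13 m, which is between nuclear and atomic scales.

Using λ = h/√(2mKE):

KE = 21287.0 eV = 3.411 × 10^-15 J

λ = h/√(2mKE)
λ = (6.626 × 10^-34 J·s) / √(2 × 3.34 × 10^-27 kg × 3.411 × 10^-15 J)
λ = 1.39 × 10^-13 m

Comparison:
- Atomic scale (10⁻¹⁰ m): λ is 0.0014× this size
- Nuclear scale (10⁻¹⁵ m): λ is 1.4e+02× this size

The wavelength is between nuclear and atomic scales.

This wavelength is appropriate for probing atomic structure but too large for nuclear physics experiments.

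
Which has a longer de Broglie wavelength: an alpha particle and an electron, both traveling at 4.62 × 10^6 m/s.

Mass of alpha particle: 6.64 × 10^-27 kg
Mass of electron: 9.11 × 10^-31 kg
The electron has the longer wavelength.

Using λ = h/(mv), since both particles have the same velocity, the wavelength depends only on mass.

For alpha particle: λ₁ = h/(m₁v) = 2.16 × 10^-14 m
For electron: λ₂ = h/(m₂v) = 1.57 × 10^-10 m

Since λ ∝ 1/m at constant velocity, the lighter particle has the longer wavelength.

The electron has the longer de Broglie wavelength.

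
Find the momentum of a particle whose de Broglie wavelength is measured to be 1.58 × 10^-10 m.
4.19 × 10^-24 kg·m/s

From the de Broglie relation λ = h/p, we solve for p:

p = h/λ
p = (6.626 × 10^-34 J·s) / (1.58 × 10^-10 m)
p = 4.19 × 10^-24 kg·m/s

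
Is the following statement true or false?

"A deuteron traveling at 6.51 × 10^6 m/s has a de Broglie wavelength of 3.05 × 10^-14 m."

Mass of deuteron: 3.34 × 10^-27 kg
True

The claim is correct.

Using λ = h/(mv):
λ = (6.626 × 10^-34 J·s) / (3.34 × 10^-27 kg × 6.51 × 10^6 m/s)
λ = 3.05 × 10^-14 m

This matches the claimed value.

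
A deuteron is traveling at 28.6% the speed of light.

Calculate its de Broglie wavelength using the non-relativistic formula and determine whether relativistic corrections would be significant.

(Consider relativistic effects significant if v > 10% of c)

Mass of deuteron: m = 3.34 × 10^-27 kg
Yes, relativistic corrections are needed.

Using the non-relativistic de Broglie formula λ = h/(mv):

v = 28.6% × c = 8.574 × 10^7 m/s

λ = h/(mv)
λ = (6.626 × 10^-34 J·s) / (3.34 × 10^-27 kg × 8.574 × 10^7 m/s)
λ = 2.31 × 10^-15 m

Since v = 28.6% of c > 10% of c, relativistic corrections ARE significant and the actual wavelength would differ from this non-relativistic estimate.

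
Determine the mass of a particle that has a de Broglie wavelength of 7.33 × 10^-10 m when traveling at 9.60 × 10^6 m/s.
9.42 × 10^-32 kg

From the de Broglie relation λ = h/(mv), we solve for m:

m = h/(λv)
m = (6.626 × 10^-34 J·s) / (7.33 × 10^-10 m × 9.60 × 10^6 m/s)
m = 9.42 × 10^-32 kg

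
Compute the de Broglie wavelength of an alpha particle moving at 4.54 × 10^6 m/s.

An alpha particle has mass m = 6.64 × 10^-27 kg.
2.20 × 10^-14 m

Using the de Broglie relation λ = h/(mv):

λ = h/(mv)
λ = (6.626 × 10^-34 J·s) / (6.64 × 10^-27 kg × 4.54 × 10^6 m/s)
λ = 2.20 × 10^-14 m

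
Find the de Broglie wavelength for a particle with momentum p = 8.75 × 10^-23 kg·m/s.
7.57 × 10^-12 m

Using the de Broglie relation λ = h/p:

λ = h/p
λ = (6.626 × 10^-34 J·s) / (8.75 × 10^-23 kg·m/s)
λ = 7.57 × 10^-12 m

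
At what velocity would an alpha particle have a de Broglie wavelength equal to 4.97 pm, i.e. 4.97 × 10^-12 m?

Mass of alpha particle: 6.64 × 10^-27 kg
2.01 × 10^4 m/s

From λ = h/(mv), solve for v:

v = h/(mλ)
v = (6.626 × 10^-34 J·s) / (6.64 × 10^-27 kg × 4.97 × 10^-12 m)
v = 2.01 × 10^4 m/s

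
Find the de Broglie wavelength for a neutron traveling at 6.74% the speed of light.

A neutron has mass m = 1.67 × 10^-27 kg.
1.96 × 10^-14 m

Using the de Broglie relation λ = h/(mv):

v = 6.74% × c = 2.021 × 10^7 m/s

λ = h/(mv)
λ = (6.626 × 10^-34 J·s) / (1.67 × 10^-27 kg × 2.021 × 10^7 m/s)
λ = 1.96 × 10^-14 m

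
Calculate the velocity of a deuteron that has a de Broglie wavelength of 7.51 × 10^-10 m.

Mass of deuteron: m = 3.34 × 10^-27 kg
2.64 × 10^2 m/s

From the de Broglie relation λ = h/(mv), we solve for v:

v = h/(mλ)
v = (6.626 × 10^-34 J·s) / (3.34 × 10^-27 kg × 7.51 × 10^-10 m)
v = 2.64 × 10^2 m/s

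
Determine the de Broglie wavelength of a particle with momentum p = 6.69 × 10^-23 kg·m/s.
9.90 × 10^-12 m

Using the de Broglie relation λ = h/p:

λ = h/p
λ = (6.626 × 10^-34 J·s) / (6.69 × 10^-23 kg·m/s)
λ = 9.90 × 10^-12 m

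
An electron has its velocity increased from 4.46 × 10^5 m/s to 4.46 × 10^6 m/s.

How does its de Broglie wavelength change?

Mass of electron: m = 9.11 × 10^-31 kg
The wavelength decreases by a factor of 10.

Using λ = h/(mv):

Initial wavelength: λ₁ = h/(mv₁) = 1.63 × 10^-9 m
Final wavelength: λ₂ = h/(mv₂) = 1.63 × 10^-10 m

Since λ ∝ 1/v, when velocity increases by a factor of 10, the wavelength decreases by a factor of 10.

λ₂/λ₁ = v₁/v₂ = 1/10

The wavelength decreases by a factor of 10.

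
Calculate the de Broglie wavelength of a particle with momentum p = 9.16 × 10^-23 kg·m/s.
7.23 × 10^-12 m

Using the de Broglie relation λ = h/p:

λ = h/p
λ = (6.626 × 10^-34 J·s) / (9.16 × 10^-23 kg·m/s)
λ = 7.23 × 10^-12 m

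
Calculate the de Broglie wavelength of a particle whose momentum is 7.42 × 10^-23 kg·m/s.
8.93 × 10^-12 m

Using the de Broglie relation λ = h/p:

λ = h/p
λ = (6.626 × 10^-34 J·s) / (7.42 × 10^-23 kg·m/s)
λ = 8.93 × 10^-12 m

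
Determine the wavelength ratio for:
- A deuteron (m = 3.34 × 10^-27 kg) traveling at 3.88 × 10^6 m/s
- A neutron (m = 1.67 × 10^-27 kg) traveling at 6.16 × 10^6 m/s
λ₁/λ₂ = 0.794

Using λ = h/(mv):

λ₁ = h/(m₁v₁) = 5.11 × 10^-14 m
λ₂ = h/(m₂v₂) = 6.44 × 10^-14 m

Ratio λ₁/λ₂ = (m₂v₂)/(m₁v₁)
         = (1.67 × 10^-27 kg × 6.16 × 10^6 m/s) / (3.34 × 10^-27 kg × 3.88 × 10^6 m/s)
         = 0.794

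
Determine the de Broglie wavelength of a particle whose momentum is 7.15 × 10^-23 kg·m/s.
9.27 × 10^-12 m

Using the de Broglie relation λ = h/p:

λ = h/p
λ = (6.626 × 10^-34 J·s) / (7.15 × 10^-23 kg·m/s)
λ = 9.27 × 10^-12 m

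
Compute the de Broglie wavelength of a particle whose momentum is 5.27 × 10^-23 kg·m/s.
1.26 × 10^-11 m

Using the de Broglie relation λ = h/p:

λ = h/p
λ = (6.626 × 10^-34 J·s) / (5.27 × 10^-23 kg·m/s)
λ = 1.26 × 10^-11 m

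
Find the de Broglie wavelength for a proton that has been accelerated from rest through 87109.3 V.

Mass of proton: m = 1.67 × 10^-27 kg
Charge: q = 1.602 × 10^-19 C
9.71 × 10^-14 m

When a particle is accelerated through voltage V, it gains kinetic energy KE = qV.

The de Broglie wavelength is then λ = h/√(2mqV):

λ = h/√(2mqV)
λ = (6.626 × 10^-34 J·s) / √(2 × 1.67 × 10^-27 kg × 1.602 × 10^-19 C × 87109.3 V)
λ = 9.71 × 10^-14 m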